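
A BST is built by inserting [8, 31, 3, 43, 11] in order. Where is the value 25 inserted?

Starting tree (level order): [8, 3, 31, None, None, 11, 43]
Insertion path: 8 -> 31 -> 11
Result: insert 25 as right child of 11
Final tree (level order): [8, 3, 31, None, None, 11, 43, None, 25]


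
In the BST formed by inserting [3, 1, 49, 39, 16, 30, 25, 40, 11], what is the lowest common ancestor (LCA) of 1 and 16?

Tree insertion order: [3, 1, 49, 39, 16, 30, 25, 40, 11]
Tree (level-order array): [3, 1, 49, None, None, 39, None, 16, 40, 11, 30, None, None, None, None, 25]
In a BST, the LCA of p=1, q=16 is the first node v on the
root-to-leaf path with p <= v <= q (go left if both < v, right if both > v).
Walk from root:
  at 3: 1 <= 3 <= 16, this is the LCA
LCA = 3


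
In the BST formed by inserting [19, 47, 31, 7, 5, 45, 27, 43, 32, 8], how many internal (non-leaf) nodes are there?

Tree built from: [19, 47, 31, 7, 5, 45, 27, 43, 32, 8]
Tree (level-order array): [19, 7, 47, 5, 8, 31, None, None, None, None, None, 27, 45, None, None, 43, None, 32]
Rule: An internal node has at least one child.
Per-node child counts:
  node 19: 2 child(ren)
  node 7: 2 child(ren)
  node 5: 0 child(ren)
  node 8: 0 child(ren)
  node 47: 1 child(ren)
  node 31: 2 child(ren)
  node 27: 0 child(ren)
  node 45: 1 child(ren)
  node 43: 1 child(ren)
  node 32: 0 child(ren)
Matching nodes: [19, 7, 47, 31, 45, 43]
Count of internal (non-leaf) nodes: 6


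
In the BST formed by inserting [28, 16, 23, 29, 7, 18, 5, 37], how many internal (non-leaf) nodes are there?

Tree built from: [28, 16, 23, 29, 7, 18, 5, 37]
Tree (level-order array): [28, 16, 29, 7, 23, None, 37, 5, None, 18]
Rule: An internal node has at least one child.
Per-node child counts:
  node 28: 2 child(ren)
  node 16: 2 child(ren)
  node 7: 1 child(ren)
  node 5: 0 child(ren)
  node 23: 1 child(ren)
  node 18: 0 child(ren)
  node 29: 1 child(ren)
  node 37: 0 child(ren)
Matching nodes: [28, 16, 7, 23, 29]
Count of internal (non-leaf) nodes: 5


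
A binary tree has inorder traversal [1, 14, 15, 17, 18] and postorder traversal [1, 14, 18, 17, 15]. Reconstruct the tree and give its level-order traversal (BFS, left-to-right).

Inorder:   [1, 14, 15, 17, 18]
Postorder: [1, 14, 18, 17, 15]
Algorithm: postorder visits root last, so walk postorder right-to-left;
each value is the root of the current inorder slice — split it at that
value, recurse on the right subtree first, then the left.
Recursive splits:
  root=15; inorder splits into left=[1, 14], right=[17, 18]
  root=17; inorder splits into left=[], right=[18]
  root=18; inorder splits into left=[], right=[]
  root=14; inorder splits into left=[1], right=[]
  root=1; inorder splits into left=[], right=[]
Reconstructed level-order: [15, 14, 17, 1, 18]


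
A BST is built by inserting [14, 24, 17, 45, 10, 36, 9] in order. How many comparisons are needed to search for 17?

Search path for 17: 14 -> 24 -> 17
Found: True
Comparisons: 3


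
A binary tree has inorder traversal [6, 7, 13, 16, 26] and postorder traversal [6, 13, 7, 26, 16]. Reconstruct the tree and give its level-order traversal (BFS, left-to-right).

Inorder:   [6, 7, 13, 16, 26]
Postorder: [6, 13, 7, 26, 16]
Algorithm: postorder visits root last, so walk postorder right-to-left;
each value is the root of the current inorder slice — split it at that
value, recurse on the right subtree first, then the left.
Recursive splits:
  root=16; inorder splits into left=[6, 7, 13], right=[26]
  root=26; inorder splits into left=[], right=[]
  root=7; inorder splits into left=[6], right=[13]
  root=13; inorder splits into left=[], right=[]
  root=6; inorder splits into left=[], right=[]
Reconstructed level-order: [16, 7, 26, 6, 13]


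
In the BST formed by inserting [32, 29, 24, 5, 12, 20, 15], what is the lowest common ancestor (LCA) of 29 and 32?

Tree insertion order: [32, 29, 24, 5, 12, 20, 15]
Tree (level-order array): [32, 29, None, 24, None, 5, None, None, 12, None, 20, 15]
In a BST, the LCA of p=29, q=32 is the first node v on the
root-to-leaf path with p <= v <= q (go left if both < v, right if both > v).
Walk from root:
  at 32: 29 <= 32 <= 32, this is the LCA
LCA = 32


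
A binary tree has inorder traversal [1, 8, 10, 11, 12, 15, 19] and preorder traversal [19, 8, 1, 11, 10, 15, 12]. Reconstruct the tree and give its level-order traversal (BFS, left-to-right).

Inorder:  [1, 8, 10, 11, 12, 15, 19]
Preorder: [19, 8, 1, 11, 10, 15, 12]
Algorithm: preorder visits root first, so consume preorder in order;
for each root, split the current inorder slice at that value into
left-subtree inorder and right-subtree inorder, then recurse.
Recursive splits:
  root=19; inorder splits into left=[1, 8, 10, 11, 12, 15], right=[]
  root=8; inorder splits into left=[1], right=[10, 11, 12, 15]
  root=1; inorder splits into left=[], right=[]
  root=11; inorder splits into left=[10], right=[12, 15]
  root=10; inorder splits into left=[], right=[]
  root=15; inorder splits into left=[12], right=[]
  root=12; inorder splits into left=[], right=[]
Reconstructed level-order: [19, 8, 1, 11, 10, 15, 12]


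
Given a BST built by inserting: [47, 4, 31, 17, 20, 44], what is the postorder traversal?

Tree insertion order: [47, 4, 31, 17, 20, 44]
Tree (level-order array): [47, 4, None, None, 31, 17, 44, None, 20]
Postorder traversal: [20, 17, 44, 31, 4, 47]


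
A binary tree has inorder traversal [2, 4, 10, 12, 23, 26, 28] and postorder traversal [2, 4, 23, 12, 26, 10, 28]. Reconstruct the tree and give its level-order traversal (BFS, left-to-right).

Inorder:   [2, 4, 10, 12, 23, 26, 28]
Postorder: [2, 4, 23, 12, 26, 10, 28]
Algorithm: postorder visits root last, so walk postorder right-to-left;
each value is the root of the current inorder slice — split it at that
value, recurse on the right subtree first, then the left.
Recursive splits:
  root=28; inorder splits into left=[2, 4, 10, 12, 23, 26], right=[]
  root=10; inorder splits into left=[2, 4], right=[12, 23, 26]
  root=26; inorder splits into left=[12, 23], right=[]
  root=12; inorder splits into left=[], right=[23]
  root=23; inorder splits into left=[], right=[]
  root=4; inorder splits into left=[2], right=[]
  root=2; inorder splits into left=[], right=[]
Reconstructed level-order: [28, 10, 4, 26, 2, 12, 23]


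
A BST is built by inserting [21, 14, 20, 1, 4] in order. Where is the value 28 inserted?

Starting tree (level order): [21, 14, None, 1, 20, None, 4]
Insertion path: 21
Result: insert 28 as right child of 21
Final tree (level order): [21, 14, 28, 1, 20, None, None, None, 4]


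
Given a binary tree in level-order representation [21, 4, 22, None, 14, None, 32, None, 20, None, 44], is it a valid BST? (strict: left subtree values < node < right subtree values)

Level-order array: [21, 4, 22, None, 14, None, 32, None, 20, None, 44]
Validate using subtree bounds (lo, hi): at each node, require lo < value < hi,
then recurse left with hi=value and right with lo=value.
Preorder trace (stopping at first violation):
  at node 21 with bounds (-inf, +inf): OK
  at node 4 with bounds (-inf, 21): OK
  at node 14 with bounds (4, 21): OK
  at node 20 with bounds (14, 21): OK
  at node 22 with bounds (21, +inf): OK
  at node 32 with bounds (22, +inf): OK
  at node 44 with bounds (32, +inf): OK
No violation found at any node.
Result: Valid BST


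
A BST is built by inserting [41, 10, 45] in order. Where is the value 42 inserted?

Starting tree (level order): [41, 10, 45]
Insertion path: 41 -> 45
Result: insert 42 as left child of 45
Final tree (level order): [41, 10, 45, None, None, 42]


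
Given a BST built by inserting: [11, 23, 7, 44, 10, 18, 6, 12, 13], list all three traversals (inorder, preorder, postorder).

Tree insertion order: [11, 23, 7, 44, 10, 18, 6, 12, 13]
Tree (level-order array): [11, 7, 23, 6, 10, 18, 44, None, None, None, None, 12, None, None, None, None, 13]
Inorder (L, root, R): [6, 7, 10, 11, 12, 13, 18, 23, 44]
Preorder (root, L, R): [11, 7, 6, 10, 23, 18, 12, 13, 44]
Postorder (L, R, root): [6, 10, 7, 13, 12, 18, 44, 23, 11]


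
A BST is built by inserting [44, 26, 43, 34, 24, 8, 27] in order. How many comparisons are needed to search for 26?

Search path for 26: 44 -> 26
Found: True
Comparisons: 2


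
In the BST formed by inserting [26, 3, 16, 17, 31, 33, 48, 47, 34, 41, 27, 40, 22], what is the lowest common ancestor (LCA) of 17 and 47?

Tree insertion order: [26, 3, 16, 17, 31, 33, 48, 47, 34, 41, 27, 40, 22]
Tree (level-order array): [26, 3, 31, None, 16, 27, 33, None, 17, None, None, None, 48, None, 22, 47, None, None, None, 34, None, None, 41, 40]
In a BST, the LCA of p=17, q=47 is the first node v on the
root-to-leaf path with p <= v <= q (go left if both < v, right if both > v).
Walk from root:
  at 26: 17 <= 26 <= 47, this is the LCA
LCA = 26


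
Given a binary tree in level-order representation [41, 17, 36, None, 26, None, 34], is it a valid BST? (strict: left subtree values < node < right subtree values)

Level-order array: [41, 17, 36, None, 26, None, 34]
Validate using subtree bounds (lo, hi): at each node, require lo < value < hi,
then recurse left with hi=value and right with lo=value.
Preorder trace (stopping at first violation):
  at node 41 with bounds (-inf, +inf): OK
  at node 17 with bounds (-inf, 41): OK
  at node 26 with bounds (17, 41): OK
  at node 36 with bounds (41, +inf): VIOLATION
Node 36 violates its bound: not (41 < 36 < +inf).
Result: Not a valid BST


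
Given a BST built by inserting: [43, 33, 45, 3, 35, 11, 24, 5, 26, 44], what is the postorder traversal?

Tree insertion order: [43, 33, 45, 3, 35, 11, 24, 5, 26, 44]
Tree (level-order array): [43, 33, 45, 3, 35, 44, None, None, 11, None, None, None, None, 5, 24, None, None, None, 26]
Postorder traversal: [5, 26, 24, 11, 3, 35, 33, 44, 45, 43]


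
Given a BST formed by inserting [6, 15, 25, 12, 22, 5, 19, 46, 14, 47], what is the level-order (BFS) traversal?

Tree insertion order: [6, 15, 25, 12, 22, 5, 19, 46, 14, 47]
Tree (level-order array): [6, 5, 15, None, None, 12, 25, None, 14, 22, 46, None, None, 19, None, None, 47]
BFS from the root, enqueuing left then right child of each popped node:
  queue [6] -> pop 6, enqueue [5, 15], visited so far: [6]
  queue [5, 15] -> pop 5, enqueue [none], visited so far: [6, 5]
  queue [15] -> pop 15, enqueue [12, 25], visited so far: [6, 5, 15]
  queue [12, 25] -> pop 12, enqueue [14], visited so far: [6, 5, 15, 12]
  queue [25, 14] -> pop 25, enqueue [22, 46], visited so far: [6, 5, 15, 12, 25]
  queue [14, 22, 46] -> pop 14, enqueue [none], visited so far: [6, 5, 15, 12, 25, 14]
  queue [22, 46] -> pop 22, enqueue [19], visited so far: [6, 5, 15, 12, 25, 14, 22]
  queue [46, 19] -> pop 46, enqueue [47], visited so far: [6, 5, 15, 12, 25, 14, 22, 46]
  queue [19, 47] -> pop 19, enqueue [none], visited so far: [6, 5, 15, 12, 25, 14, 22, 46, 19]
  queue [47] -> pop 47, enqueue [none], visited so far: [6, 5, 15, 12, 25, 14, 22, 46, 19, 47]
Result: [6, 5, 15, 12, 25, 14, 22, 46, 19, 47]


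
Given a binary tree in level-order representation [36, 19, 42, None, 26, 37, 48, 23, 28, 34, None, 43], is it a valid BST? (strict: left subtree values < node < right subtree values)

Level-order array: [36, 19, 42, None, 26, 37, 48, 23, 28, 34, None, 43]
Validate using subtree bounds (lo, hi): at each node, require lo < value < hi,
then recurse left with hi=value and right with lo=value.
Preorder trace (stopping at first violation):
  at node 36 with bounds (-inf, +inf): OK
  at node 19 with bounds (-inf, 36): OK
  at node 26 with bounds (19, 36): OK
  at node 23 with bounds (19, 26): OK
  at node 28 with bounds (26, 36): OK
  at node 42 with bounds (36, +inf): OK
  at node 37 with bounds (36, 42): OK
  at node 34 with bounds (36, 37): VIOLATION
Node 34 violates its bound: not (36 < 34 < 37).
Result: Not a valid BST


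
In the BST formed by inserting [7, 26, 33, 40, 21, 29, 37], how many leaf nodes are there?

Tree built from: [7, 26, 33, 40, 21, 29, 37]
Tree (level-order array): [7, None, 26, 21, 33, None, None, 29, 40, None, None, 37]
Rule: A leaf has 0 children.
Per-node child counts:
  node 7: 1 child(ren)
  node 26: 2 child(ren)
  node 21: 0 child(ren)
  node 33: 2 child(ren)
  node 29: 0 child(ren)
  node 40: 1 child(ren)
  node 37: 0 child(ren)
Matching nodes: [21, 29, 37]
Count of leaf nodes: 3


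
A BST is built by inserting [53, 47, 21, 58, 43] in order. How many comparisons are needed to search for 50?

Search path for 50: 53 -> 47
Found: False
Comparisons: 2


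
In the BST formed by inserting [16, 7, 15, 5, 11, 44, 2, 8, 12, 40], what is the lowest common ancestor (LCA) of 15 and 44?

Tree insertion order: [16, 7, 15, 5, 11, 44, 2, 8, 12, 40]
Tree (level-order array): [16, 7, 44, 5, 15, 40, None, 2, None, 11, None, None, None, None, None, 8, 12]
In a BST, the LCA of p=15, q=44 is the first node v on the
root-to-leaf path with p <= v <= q (go left if both < v, right if both > v).
Walk from root:
  at 16: 15 <= 16 <= 44, this is the LCA
LCA = 16


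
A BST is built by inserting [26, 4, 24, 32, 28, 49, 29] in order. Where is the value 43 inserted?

Starting tree (level order): [26, 4, 32, None, 24, 28, 49, None, None, None, 29]
Insertion path: 26 -> 32 -> 49
Result: insert 43 as left child of 49
Final tree (level order): [26, 4, 32, None, 24, 28, 49, None, None, None, 29, 43]


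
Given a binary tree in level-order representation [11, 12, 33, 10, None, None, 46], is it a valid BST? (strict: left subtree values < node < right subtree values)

Level-order array: [11, 12, 33, 10, None, None, 46]
Validate using subtree bounds (lo, hi): at each node, require lo < value < hi,
then recurse left with hi=value and right with lo=value.
Preorder trace (stopping at first violation):
  at node 11 with bounds (-inf, +inf): OK
  at node 12 with bounds (-inf, 11): VIOLATION
Node 12 violates its bound: not (-inf < 12 < 11).
Result: Not a valid BST


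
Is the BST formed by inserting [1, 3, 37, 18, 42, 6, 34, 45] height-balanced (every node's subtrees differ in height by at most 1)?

Tree (level-order array): [1, None, 3, None, 37, 18, 42, 6, 34, None, 45]
Definition: a tree is height-balanced if, at every node, |h(left) - h(right)| <= 1 (empty subtree has height -1).
Bottom-up per-node check:
  node 6: h_left=-1, h_right=-1, diff=0 [OK], height=0
  node 34: h_left=-1, h_right=-1, diff=0 [OK], height=0
  node 18: h_left=0, h_right=0, diff=0 [OK], height=1
  node 45: h_left=-1, h_right=-1, diff=0 [OK], height=0
  node 42: h_left=-1, h_right=0, diff=1 [OK], height=1
  node 37: h_left=1, h_right=1, diff=0 [OK], height=2
  node 3: h_left=-1, h_right=2, diff=3 [FAIL (|-1-2|=3 > 1)], height=3
  node 1: h_left=-1, h_right=3, diff=4 [FAIL (|-1-3|=4 > 1)], height=4
Node 3 violates the condition: |-1 - 2| = 3 > 1.
Result: Not balanced


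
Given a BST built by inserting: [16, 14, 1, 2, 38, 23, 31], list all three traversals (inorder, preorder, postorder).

Tree insertion order: [16, 14, 1, 2, 38, 23, 31]
Tree (level-order array): [16, 14, 38, 1, None, 23, None, None, 2, None, 31]
Inorder (L, root, R): [1, 2, 14, 16, 23, 31, 38]
Preorder (root, L, R): [16, 14, 1, 2, 38, 23, 31]
Postorder (L, R, root): [2, 1, 14, 31, 23, 38, 16]


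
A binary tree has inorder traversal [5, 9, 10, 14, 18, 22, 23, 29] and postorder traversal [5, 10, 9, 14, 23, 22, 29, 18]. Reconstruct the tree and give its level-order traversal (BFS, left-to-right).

Inorder:   [5, 9, 10, 14, 18, 22, 23, 29]
Postorder: [5, 10, 9, 14, 23, 22, 29, 18]
Algorithm: postorder visits root last, so walk postorder right-to-left;
each value is the root of the current inorder slice — split it at that
value, recurse on the right subtree first, then the left.
Recursive splits:
  root=18; inorder splits into left=[5, 9, 10, 14], right=[22, 23, 29]
  root=29; inorder splits into left=[22, 23], right=[]
  root=22; inorder splits into left=[], right=[23]
  root=23; inorder splits into left=[], right=[]
  root=14; inorder splits into left=[5, 9, 10], right=[]
  root=9; inorder splits into left=[5], right=[10]
  root=10; inorder splits into left=[], right=[]
  root=5; inorder splits into left=[], right=[]
Reconstructed level-order: [18, 14, 29, 9, 22, 5, 10, 23]


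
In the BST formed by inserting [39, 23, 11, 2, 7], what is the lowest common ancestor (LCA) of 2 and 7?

Tree insertion order: [39, 23, 11, 2, 7]
Tree (level-order array): [39, 23, None, 11, None, 2, None, None, 7]
In a BST, the LCA of p=2, q=7 is the first node v on the
root-to-leaf path with p <= v <= q (go left if both < v, right if both > v).
Walk from root:
  at 39: both 2 and 7 < 39, go left
  at 23: both 2 and 7 < 23, go left
  at 11: both 2 and 7 < 11, go left
  at 2: 2 <= 2 <= 7, this is the LCA
LCA = 2


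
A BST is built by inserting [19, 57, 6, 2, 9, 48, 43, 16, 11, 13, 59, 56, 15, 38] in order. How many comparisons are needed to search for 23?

Search path for 23: 19 -> 57 -> 48 -> 43 -> 38
Found: False
Comparisons: 5


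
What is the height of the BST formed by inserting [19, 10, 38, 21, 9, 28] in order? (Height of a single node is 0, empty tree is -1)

Insertion order: [19, 10, 38, 21, 9, 28]
Tree (level-order array): [19, 10, 38, 9, None, 21, None, None, None, None, 28]
Compute height bottom-up (empty subtree = -1):
  height(9) = 1 + max(-1, -1) = 0
  height(10) = 1 + max(0, -1) = 1
  height(28) = 1 + max(-1, -1) = 0
  height(21) = 1 + max(-1, 0) = 1
  height(38) = 1 + max(1, -1) = 2
  height(19) = 1 + max(1, 2) = 3
Height = 3


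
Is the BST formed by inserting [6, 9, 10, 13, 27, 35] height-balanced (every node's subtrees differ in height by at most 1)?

Tree (level-order array): [6, None, 9, None, 10, None, 13, None, 27, None, 35]
Definition: a tree is height-balanced if, at every node, |h(left) - h(right)| <= 1 (empty subtree has height -1).
Bottom-up per-node check:
  node 35: h_left=-1, h_right=-1, diff=0 [OK], height=0
  node 27: h_left=-1, h_right=0, diff=1 [OK], height=1
  node 13: h_left=-1, h_right=1, diff=2 [FAIL (|-1-1|=2 > 1)], height=2
  node 10: h_left=-1, h_right=2, diff=3 [FAIL (|-1-2|=3 > 1)], height=3
  node 9: h_left=-1, h_right=3, diff=4 [FAIL (|-1-3|=4 > 1)], height=4
  node 6: h_left=-1, h_right=4, diff=5 [FAIL (|-1-4|=5 > 1)], height=5
Node 13 violates the condition: |-1 - 1| = 2 > 1.
Result: Not balanced


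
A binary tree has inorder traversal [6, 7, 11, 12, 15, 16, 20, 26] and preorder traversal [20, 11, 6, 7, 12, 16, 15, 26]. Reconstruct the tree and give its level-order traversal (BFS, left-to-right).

Inorder:  [6, 7, 11, 12, 15, 16, 20, 26]
Preorder: [20, 11, 6, 7, 12, 16, 15, 26]
Algorithm: preorder visits root first, so consume preorder in order;
for each root, split the current inorder slice at that value into
left-subtree inorder and right-subtree inorder, then recurse.
Recursive splits:
  root=20; inorder splits into left=[6, 7, 11, 12, 15, 16], right=[26]
  root=11; inorder splits into left=[6, 7], right=[12, 15, 16]
  root=6; inorder splits into left=[], right=[7]
  root=7; inorder splits into left=[], right=[]
  root=12; inorder splits into left=[], right=[15, 16]
  root=16; inorder splits into left=[15], right=[]
  root=15; inorder splits into left=[], right=[]
  root=26; inorder splits into left=[], right=[]
Reconstructed level-order: [20, 11, 26, 6, 12, 7, 16, 15]


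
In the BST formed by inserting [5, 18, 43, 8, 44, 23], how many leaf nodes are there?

Tree built from: [5, 18, 43, 8, 44, 23]
Tree (level-order array): [5, None, 18, 8, 43, None, None, 23, 44]
Rule: A leaf has 0 children.
Per-node child counts:
  node 5: 1 child(ren)
  node 18: 2 child(ren)
  node 8: 0 child(ren)
  node 43: 2 child(ren)
  node 23: 0 child(ren)
  node 44: 0 child(ren)
Matching nodes: [8, 23, 44]
Count of leaf nodes: 3


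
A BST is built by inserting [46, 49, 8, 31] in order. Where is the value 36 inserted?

Starting tree (level order): [46, 8, 49, None, 31]
Insertion path: 46 -> 8 -> 31
Result: insert 36 as right child of 31
Final tree (level order): [46, 8, 49, None, 31, None, None, None, 36]


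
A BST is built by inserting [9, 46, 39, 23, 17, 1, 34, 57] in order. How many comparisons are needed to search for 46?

Search path for 46: 9 -> 46
Found: True
Comparisons: 2


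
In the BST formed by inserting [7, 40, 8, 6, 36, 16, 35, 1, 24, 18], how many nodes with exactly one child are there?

Tree built from: [7, 40, 8, 6, 36, 16, 35, 1, 24, 18]
Tree (level-order array): [7, 6, 40, 1, None, 8, None, None, None, None, 36, 16, None, None, 35, 24, None, 18]
Rule: These are nodes with exactly 1 non-null child.
Per-node child counts:
  node 7: 2 child(ren)
  node 6: 1 child(ren)
  node 1: 0 child(ren)
  node 40: 1 child(ren)
  node 8: 1 child(ren)
  node 36: 1 child(ren)
  node 16: 1 child(ren)
  node 35: 1 child(ren)
  node 24: 1 child(ren)
  node 18: 0 child(ren)
Matching nodes: [6, 40, 8, 36, 16, 35, 24]
Count of nodes with exactly one child: 7


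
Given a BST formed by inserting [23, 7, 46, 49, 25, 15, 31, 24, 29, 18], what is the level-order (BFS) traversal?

Tree insertion order: [23, 7, 46, 49, 25, 15, 31, 24, 29, 18]
Tree (level-order array): [23, 7, 46, None, 15, 25, 49, None, 18, 24, 31, None, None, None, None, None, None, 29]
BFS from the root, enqueuing left then right child of each popped node:
  queue [23] -> pop 23, enqueue [7, 46], visited so far: [23]
  queue [7, 46] -> pop 7, enqueue [15], visited so far: [23, 7]
  queue [46, 15] -> pop 46, enqueue [25, 49], visited so far: [23, 7, 46]
  queue [15, 25, 49] -> pop 15, enqueue [18], visited so far: [23, 7, 46, 15]
  queue [25, 49, 18] -> pop 25, enqueue [24, 31], visited so far: [23, 7, 46, 15, 25]
  queue [49, 18, 24, 31] -> pop 49, enqueue [none], visited so far: [23, 7, 46, 15, 25, 49]
  queue [18, 24, 31] -> pop 18, enqueue [none], visited so far: [23, 7, 46, 15, 25, 49, 18]
  queue [24, 31] -> pop 24, enqueue [none], visited so far: [23, 7, 46, 15, 25, 49, 18, 24]
  queue [31] -> pop 31, enqueue [29], visited so far: [23, 7, 46, 15, 25, 49, 18, 24, 31]
  queue [29] -> pop 29, enqueue [none], visited so far: [23, 7, 46, 15, 25, 49, 18, 24, 31, 29]
Result: [23, 7, 46, 15, 25, 49, 18, 24, 31, 29]


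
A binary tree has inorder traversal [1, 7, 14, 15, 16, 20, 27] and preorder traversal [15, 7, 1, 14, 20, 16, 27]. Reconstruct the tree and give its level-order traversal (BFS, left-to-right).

Inorder:  [1, 7, 14, 15, 16, 20, 27]
Preorder: [15, 7, 1, 14, 20, 16, 27]
Algorithm: preorder visits root first, so consume preorder in order;
for each root, split the current inorder slice at that value into
left-subtree inorder and right-subtree inorder, then recurse.
Recursive splits:
  root=15; inorder splits into left=[1, 7, 14], right=[16, 20, 27]
  root=7; inorder splits into left=[1], right=[14]
  root=1; inorder splits into left=[], right=[]
  root=14; inorder splits into left=[], right=[]
  root=20; inorder splits into left=[16], right=[27]
  root=16; inorder splits into left=[], right=[]
  root=27; inorder splits into left=[], right=[]
Reconstructed level-order: [15, 7, 20, 1, 14, 16, 27]


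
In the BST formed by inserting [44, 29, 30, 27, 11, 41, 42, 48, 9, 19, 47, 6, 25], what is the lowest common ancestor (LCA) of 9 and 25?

Tree insertion order: [44, 29, 30, 27, 11, 41, 42, 48, 9, 19, 47, 6, 25]
Tree (level-order array): [44, 29, 48, 27, 30, 47, None, 11, None, None, 41, None, None, 9, 19, None, 42, 6, None, None, 25]
In a BST, the LCA of p=9, q=25 is the first node v on the
root-to-leaf path with p <= v <= q (go left if both < v, right if both > v).
Walk from root:
  at 44: both 9 and 25 < 44, go left
  at 29: both 9 and 25 < 29, go left
  at 27: both 9 and 25 < 27, go left
  at 11: 9 <= 11 <= 25, this is the LCA
LCA = 11


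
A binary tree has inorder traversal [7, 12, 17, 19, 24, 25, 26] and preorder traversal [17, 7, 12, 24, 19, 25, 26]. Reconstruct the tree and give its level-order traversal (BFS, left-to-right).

Inorder:  [7, 12, 17, 19, 24, 25, 26]
Preorder: [17, 7, 12, 24, 19, 25, 26]
Algorithm: preorder visits root first, so consume preorder in order;
for each root, split the current inorder slice at that value into
left-subtree inorder and right-subtree inorder, then recurse.
Recursive splits:
  root=17; inorder splits into left=[7, 12], right=[19, 24, 25, 26]
  root=7; inorder splits into left=[], right=[12]
  root=12; inorder splits into left=[], right=[]
  root=24; inorder splits into left=[19], right=[25, 26]
  root=19; inorder splits into left=[], right=[]
  root=25; inorder splits into left=[], right=[26]
  root=26; inorder splits into left=[], right=[]
Reconstructed level-order: [17, 7, 24, 12, 19, 25, 26]


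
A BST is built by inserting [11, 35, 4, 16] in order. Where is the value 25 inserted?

Starting tree (level order): [11, 4, 35, None, None, 16]
Insertion path: 11 -> 35 -> 16
Result: insert 25 as right child of 16
Final tree (level order): [11, 4, 35, None, None, 16, None, None, 25]


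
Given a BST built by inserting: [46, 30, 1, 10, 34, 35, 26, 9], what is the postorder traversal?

Tree insertion order: [46, 30, 1, 10, 34, 35, 26, 9]
Tree (level-order array): [46, 30, None, 1, 34, None, 10, None, 35, 9, 26]
Postorder traversal: [9, 26, 10, 1, 35, 34, 30, 46]


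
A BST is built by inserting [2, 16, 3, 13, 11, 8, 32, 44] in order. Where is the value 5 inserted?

Starting tree (level order): [2, None, 16, 3, 32, None, 13, None, 44, 11, None, None, None, 8]
Insertion path: 2 -> 16 -> 3 -> 13 -> 11 -> 8
Result: insert 5 as left child of 8
Final tree (level order): [2, None, 16, 3, 32, None, 13, None, 44, 11, None, None, None, 8, None, 5]


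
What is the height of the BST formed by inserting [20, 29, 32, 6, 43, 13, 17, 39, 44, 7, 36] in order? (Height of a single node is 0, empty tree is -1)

Insertion order: [20, 29, 32, 6, 43, 13, 17, 39, 44, 7, 36]
Tree (level-order array): [20, 6, 29, None, 13, None, 32, 7, 17, None, 43, None, None, None, None, 39, 44, 36]
Compute height bottom-up (empty subtree = -1):
  height(7) = 1 + max(-1, -1) = 0
  height(17) = 1 + max(-1, -1) = 0
  height(13) = 1 + max(0, 0) = 1
  height(6) = 1 + max(-1, 1) = 2
  height(36) = 1 + max(-1, -1) = 0
  height(39) = 1 + max(0, -1) = 1
  height(44) = 1 + max(-1, -1) = 0
  height(43) = 1 + max(1, 0) = 2
  height(32) = 1 + max(-1, 2) = 3
  height(29) = 1 + max(-1, 3) = 4
  height(20) = 1 + max(2, 4) = 5
Height = 5


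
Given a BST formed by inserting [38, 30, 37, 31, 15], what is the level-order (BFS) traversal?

Tree insertion order: [38, 30, 37, 31, 15]
Tree (level-order array): [38, 30, None, 15, 37, None, None, 31]
BFS from the root, enqueuing left then right child of each popped node:
  queue [38] -> pop 38, enqueue [30], visited so far: [38]
  queue [30] -> pop 30, enqueue [15, 37], visited so far: [38, 30]
  queue [15, 37] -> pop 15, enqueue [none], visited so far: [38, 30, 15]
  queue [37] -> pop 37, enqueue [31], visited so far: [38, 30, 15, 37]
  queue [31] -> pop 31, enqueue [none], visited so far: [38, 30, 15, 37, 31]
Result: [38, 30, 15, 37, 31]


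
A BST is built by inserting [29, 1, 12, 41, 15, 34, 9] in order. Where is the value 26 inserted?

Starting tree (level order): [29, 1, 41, None, 12, 34, None, 9, 15]
Insertion path: 29 -> 1 -> 12 -> 15
Result: insert 26 as right child of 15
Final tree (level order): [29, 1, 41, None, 12, 34, None, 9, 15, None, None, None, None, None, 26]


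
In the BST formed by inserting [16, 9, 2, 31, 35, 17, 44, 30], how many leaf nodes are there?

Tree built from: [16, 9, 2, 31, 35, 17, 44, 30]
Tree (level-order array): [16, 9, 31, 2, None, 17, 35, None, None, None, 30, None, 44]
Rule: A leaf has 0 children.
Per-node child counts:
  node 16: 2 child(ren)
  node 9: 1 child(ren)
  node 2: 0 child(ren)
  node 31: 2 child(ren)
  node 17: 1 child(ren)
  node 30: 0 child(ren)
  node 35: 1 child(ren)
  node 44: 0 child(ren)
Matching nodes: [2, 30, 44]
Count of leaf nodes: 3


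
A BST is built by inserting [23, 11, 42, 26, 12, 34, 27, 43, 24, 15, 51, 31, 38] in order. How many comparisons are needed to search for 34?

Search path for 34: 23 -> 42 -> 26 -> 34
Found: True
Comparisons: 4


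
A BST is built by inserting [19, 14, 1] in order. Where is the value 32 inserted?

Starting tree (level order): [19, 14, None, 1]
Insertion path: 19
Result: insert 32 as right child of 19
Final tree (level order): [19, 14, 32, 1]


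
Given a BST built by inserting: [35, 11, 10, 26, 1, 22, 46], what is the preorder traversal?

Tree insertion order: [35, 11, 10, 26, 1, 22, 46]
Tree (level-order array): [35, 11, 46, 10, 26, None, None, 1, None, 22]
Preorder traversal: [35, 11, 10, 1, 26, 22, 46]


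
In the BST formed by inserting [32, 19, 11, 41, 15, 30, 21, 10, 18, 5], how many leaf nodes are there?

Tree built from: [32, 19, 11, 41, 15, 30, 21, 10, 18, 5]
Tree (level-order array): [32, 19, 41, 11, 30, None, None, 10, 15, 21, None, 5, None, None, 18]
Rule: A leaf has 0 children.
Per-node child counts:
  node 32: 2 child(ren)
  node 19: 2 child(ren)
  node 11: 2 child(ren)
  node 10: 1 child(ren)
  node 5: 0 child(ren)
  node 15: 1 child(ren)
  node 18: 0 child(ren)
  node 30: 1 child(ren)
  node 21: 0 child(ren)
  node 41: 0 child(ren)
Matching nodes: [5, 18, 21, 41]
Count of leaf nodes: 4


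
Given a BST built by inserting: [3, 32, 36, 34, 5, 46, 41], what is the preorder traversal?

Tree insertion order: [3, 32, 36, 34, 5, 46, 41]
Tree (level-order array): [3, None, 32, 5, 36, None, None, 34, 46, None, None, 41]
Preorder traversal: [3, 32, 5, 36, 34, 46, 41]


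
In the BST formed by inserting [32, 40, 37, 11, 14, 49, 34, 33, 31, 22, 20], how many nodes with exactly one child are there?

Tree built from: [32, 40, 37, 11, 14, 49, 34, 33, 31, 22, 20]
Tree (level-order array): [32, 11, 40, None, 14, 37, 49, None, 31, 34, None, None, None, 22, None, 33, None, 20]
Rule: These are nodes with exactly 1 non-null child.
Per-node child counts:
  node 32: 2 child(ren)
  node 11: 1 child(ren)
  node 14: 1 child(ren)
  node 31: 1 child(ren)
  node 22: 1 child(ren)
  node 20: 0 child(ren)
  node 40: 2 child(ren)
  node 37: 1 child(ren)
  node 34: 1 child(ren)
  node 33: 0 child(ren)
  node 49: 0 child(ren)
Matching nodes: [11, 14, 31, 22, 37, 34]
Count of nodes with exactly one child: 6


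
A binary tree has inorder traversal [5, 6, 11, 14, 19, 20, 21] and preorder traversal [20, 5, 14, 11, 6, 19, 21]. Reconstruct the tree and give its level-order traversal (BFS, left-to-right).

Inorder:  [5, 6, 11, 14, 19, 20, 21]
Preorder: [20, 5, 14, 11, 6, 19, 21]
Algorithm: preorder visits root first, so consume preorder in order;
for each root, split the current inorder slice at that value into
left-subtree inorder and right-subtree inorder, then recurse.
Recursive splits:
  root=20; inorder splits into left=[5, 6, 11, 14, 19], right=[21]
  root=5; inorder splits into left=[], right=[6, 11, 14, 19]
  root=14; inorder splits into left=[6, 11], right=[19]
  root=11; inorder splits into left=[6], right=[]
  root=6; inorder splits into left=[], right=[]
  root=19; inorder splits into left=[], right=[]
  root=21; inorder splits into left=[], right=[]
Reconstructed level-order: [20, 5, 21, 14, 11, 19, 6]


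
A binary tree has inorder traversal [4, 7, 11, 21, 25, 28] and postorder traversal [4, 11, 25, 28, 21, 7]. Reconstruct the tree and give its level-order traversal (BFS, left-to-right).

Inorder:   [4, 7, 11, 21, 25, 28]
Postorder: [4, 11, 25, 28, 21, 7]
Algorithm: postorder visits root last, so walk postorder right-to-left;
each value is the root of the current inorder slice — split it at that
value, recurse on the right subtree first, then the left.
Recursive splits:
  root=7; inorder splits into left=[4], right=[11, 21, 25, 28]
  root=21; inorder splits into left=[11], right=[25, 28]
  root=28; inorder splits into left=[25], right=[]
  root=25; inorder splits into left=[], right=[]
  root=11; inorder splits into left=[], right=[]
  root=4; inorder splits into left=[], right=[]
Reconstructed level-order: [7, 4, 21, 11, 28, 25]


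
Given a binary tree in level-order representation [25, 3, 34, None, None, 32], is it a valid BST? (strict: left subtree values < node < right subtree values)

Level-order array: [25, 3, 34, None, None, 32]
Validate using subtree bounds (lo, hi): at each node, require lo < value < hi,
then recurse left with hi=value and right with lo=value.
Preorder trace (stopping at first violation):
  at node 25 with bounds (-inf, +inf): OK
  at node 3 with bounds (-inf, 25): OK
  at node 34 with bounds (25, +inf): OK
  at node 32 with bounds (25, 34): OK
No violation found at any node.
Result: Valid BST


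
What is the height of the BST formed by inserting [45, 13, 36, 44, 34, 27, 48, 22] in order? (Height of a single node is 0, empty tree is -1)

Insertion order: [45, 13, 36, 44, 34, 27, 48, 22]
Tree (level-order array): [45, 13, 48, None, 36, None, None, 34, 44, 27, None, None, None, 22]
Compute height bottom-up (empty subtree = -1):
  height(22) = 1 + max(-1, -1) = 0
  height(27) = 1 + max(0, -1) = 1
  height(34) = 1 + max(1, -1) = 2
  height(44) = 1 + max(-1, -1) = 0
  height(36) = 1 + max(2, 0) = 3
  height(13) = 1 + max(-1, 3) = 4
  height(48) = 1 + max(-1, -1) = 0
  height(45) = 1 + max(4, 0) = 5
Height = 5


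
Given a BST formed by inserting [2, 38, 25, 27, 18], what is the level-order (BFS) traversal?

Tree insertion order: [2, 38, 25, 27, 18]
Tree (level-order array): [2, None, 38, 25, None, 18, 27]
BFS from the root, enqueuing left then right child of each popped node:
  queue [2] -> pop 2, enqueue [38], visited so far: [2]
  queue [38] -> pop 38, enqueue [25], visited so far: [2, 38]
  queue [25] -> pop 25, enqueue [18, 27], visited so far: [2, 38, 25]
  queue [18, 27] -> pop 18, enqueue [none], visited so far: [2, 38, 25, 18]
  queue [27] -> pop 27, enqueue [none], visited so far: [2, 38, 25, 18, 27]
Result: [2, 38, 25, 18, 27]


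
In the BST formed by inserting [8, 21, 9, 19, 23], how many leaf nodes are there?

Tree built from: [8, 21, 9, 19, 23]
Tree (level-order array): [8, None, 21, 9, 23, None, 19]
Rule: A leaf has 0 children.
Per-node child counts:
  node 8: 1 child(ren)
  node 21: 2 child(ren)
  node 9: 1 child(ren)
  node 19: 0 child(ren)
  node 23: 0 child(ren)
Matching nodes: [19, 23]
Count of leaf nodes: 2


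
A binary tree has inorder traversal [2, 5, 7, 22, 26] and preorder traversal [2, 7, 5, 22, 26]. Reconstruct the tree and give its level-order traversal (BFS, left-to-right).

Inorder:  [2, 5, 7, 22, 26]
Preorder: [2, 7, 5, 22, 26]
Algorithm: preorder visits root first, so consume preorder in order;
for each root, split the current inorder slice at that value into
left-subtree inorder and right-subtree inorder, then recurse.
Recursive splits:
  root=2; inorder splits into left=[], right=[5, 7, 22, 26]
  root=7; inorder splits into left=[5], right=[22, 26]
  root=5; inorder splits into left=[], right=[]
  root=22; inorder splits into left=[], right=[26]
  root=26; inorder splits into left=[], right=[]
Reconstructed level-order: [2, 7, 5, 22, 26]


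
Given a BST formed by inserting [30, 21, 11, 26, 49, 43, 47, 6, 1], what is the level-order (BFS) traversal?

Tree insertion order: [30, 21, 11, 26, 49, 43, 47, 6, 1]
Tree (level-order array): [30, 21, 49, 11, 26, 43, None, 6, None, None, None, None, 47, 1]
BFS from the root, enqueuing left then right child of each popped node:
  queue [30] -> pop 30, enqueue [21, 49], visited so far: [30]
  queue [21, 49] -> pop 21, enqueue [11, 26], visited so far: [30, 21]
  queue [49, 11, 26] -> pop 49, enqueue [43], visited so far: [30, 21, 49]
  queue [11, 26, 43] -> pop 11, enqueue [6], visited so far: [30, 21, 49, 11]
  queue [26, 43, 6] -> pop 26, enqueue [none], visited so far: [30, 21, 49, 11, 26]
  queue [43, 6] -> pop 43, enqueue [47], visited so far: [30, 21, 49, 11, 26, 43]
  queue [6, 47] -> pop 6, enqueue [1], visited so far: [30, 21, 49, 11, 26, 43, 6]
  queue [47, 1] -> pop 47, enqueue [none], visited so far: [30, 21, 49, 11, 26, 43, 6, 47]
  queue [1] -> pop 1, enqueue [none], visited so far: [30, 21, 49, 11, 26, 43, 6, 47, 1]
Result: [30, 21, 49, 11, 26, 43, 6, 47, 1]


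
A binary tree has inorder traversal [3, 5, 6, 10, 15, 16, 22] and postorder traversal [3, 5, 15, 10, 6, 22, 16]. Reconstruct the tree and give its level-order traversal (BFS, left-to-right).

Inorder:   [3, 5, 6, 10, 15, 16, 22]
Postorder: [3, 5, 15, 10, 6, 22, 16]
Algorithm: postorder visits root last, so walk postorder right-to-left;
each value is the root of the current inorder slice — split it at that
value, recurse on the right subtree first, then the left.
Recursive splits:
  root=16; inorder splits into left=[3, 5, 6, 10, 15], right=[22]
  root=22; inorder splits into left=[], right=[]
  root=6; inorder splits into left=[3, 5], right=[10, 15]
  root=10; inorder splits into left=[], right=[15]
  root=15; inorder splits into left=[], right=[]
  root=5; inorder splits into left=[3], right=[]
  root=3; inorder splits into left=[], right=[]
Reconstructed level-order: [16, 6, 22, 5, 10, 3, 15]


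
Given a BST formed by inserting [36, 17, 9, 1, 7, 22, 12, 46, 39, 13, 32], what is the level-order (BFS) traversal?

Tree insertion order: [36, 17, 9, 1, 7, 22, 12, 46, 39, 13, 32]
Tree (level-order array): [36, 17, 46, 9, 22, 39, None, 1, 12, None, 32, None, None, None, 7, None, 13]
BFS from the root, enqueuing left then right child of each popped node:
  queue [36] -> pop 36, enqueue [17, 46], visited so far: [36]
  queue [17, 46] -> pop 17, enqueue [9, 22], visited so far: [36, 17]
  queue [46, 9, 22] -> pop 46, enqueue [39], visited so far: [36, 17, 46]
  queue [9, 22, 39] -> pop 9, enqueue [1, 12], visited so far: [36, 17, 46, 9]
  queue [22, 39, 1, 12] -> pop 22, enqueue [32], visited so far: [36, 17, 46, 9, 22]
  queue [39, 1, 12, 32] -> pop 39, enqueue [none], visited so far: [36, 17, 46, 9, 22, 39]
  queue [1, 12, 32] -> pop 1, enqueue [7], visited so far: [36, 17, 46, 9, 22, 39, 1]
  queue [12, 32, 7] -> pop 12, enqueue [13], visited so far: [36, 17, 46, 9, 22, 39, 1, 12]
  queue [32, 7, 13] -> pop 32, enqueue [none], visited so far: [36, 17, 46, 9, 22, 39, 1, 12, 32]
  queue [7, 13] -> pop 7, enqueue [none], visited so far: [36, 17, 46, 9, 22, 39, 1, 12, 32, 7]
  queue [13] -> pop 13, enqueue [none], visited so far: [36, 17, 46, 9, 22, 39, 1, 12, 32, 7, 13]
Result: [36, 17, 46, 9, 22, 39, 1, 12, 32, 7, 13]


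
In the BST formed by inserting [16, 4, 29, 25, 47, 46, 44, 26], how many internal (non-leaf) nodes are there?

Tree built from: [16, 4, 29, 25, 47, 46, 44, 26]
Tree (level-order array): [16, 4, 29, None, None, 25, 47, None, 26, 46, None, None, None, 44]
Rule: An internal node has at least one child.
Per-node child counts:
  node 16: 2 child(ren)
  node 4: 0 child(ren)
  node 29: 2 child(ren)
  node 25: 1 child(ren)
  node 26: 0 child(ren)
  node 47: 1 child(ren)
  node 46: 1 child(ren)
  node 44: 0 child(ren)
Matching nodes: [16, 29, 25, 47, 46]
Count of internal (non-leaf) nodes: 5


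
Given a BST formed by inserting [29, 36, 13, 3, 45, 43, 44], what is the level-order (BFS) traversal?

Tree insertion order: [29, 36, 13, 3, 45, 43, 44]
Tree (level-order array): [29, 13, 36, 3, None, None, 45, None, None, 43, None, None, 44]
BFS from the root, enqueuing left then right child of each popped node:
  queue [29] -> pop 29, enqueue [13, 36], visited so far: [29]
  queue [13, 36] -> pop 13, enqueue [3], visited so far: [29, 13]
  queue [36, 3] -> pop 36, enqueue [45], visited so far: [29, 13, 36]
  queue [3, 45] -> pop 3, enqueue [none], visited so far: [29, 13, 36, 3]
  queue [45] -> pop 45, enqueue [43], visited so far: [29, 13, 36, 3, 45]
  queue [43] -> pop 43, enqueue [44], visited so far: [29, 13, 36, 3, 45, 43]
  queue [44] -> pop 44, enqueue [none], visited so far: [29, 13, 36, 3, 45, 43, 44]
Result: [29, 13, 36, 3, 45, 43, 44]


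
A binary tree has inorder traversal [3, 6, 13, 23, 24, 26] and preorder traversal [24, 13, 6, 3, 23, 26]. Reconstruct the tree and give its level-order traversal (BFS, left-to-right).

Inorder:  [3, 6, 13, 23, 24, 26]
Preorder: [24, 13, 6, 3, 23, 26]
Algorithm: preorder visits root first, so consume preorder in order;
for each root, split the current inorder slice at that value into
left-subtree inorder and right-subtree inorder, then recurse.
Recursive splits:
  root=24; inorder splits into left=[3, 6, 13, 23], right=[26]
  root=13; inorder splits into left=[3, 6], right=[23]
  root=6; inorder splits into left=[3], right=[]
  root=3; inorder splits into left=[], right=[]
  root=23; inorder splits into left=[], right=[]
  root=26; inorder splits into left=[], right=[]
Reconstructed level-order: [24, 13, 26, 6, 23, 3]
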